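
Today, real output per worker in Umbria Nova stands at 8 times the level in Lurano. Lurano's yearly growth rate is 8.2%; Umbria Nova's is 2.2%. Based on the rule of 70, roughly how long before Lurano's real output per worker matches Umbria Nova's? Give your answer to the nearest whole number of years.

35 years

Lurano gains on Umbria Nova at 8.2% − 2.2% = 6 points a year.
At that relative rate the gap halves every 70/6 ≈ 11.67 years.
An 8 times gap closes after 3 halvings: 3 × 11.67 ≈ 35 years.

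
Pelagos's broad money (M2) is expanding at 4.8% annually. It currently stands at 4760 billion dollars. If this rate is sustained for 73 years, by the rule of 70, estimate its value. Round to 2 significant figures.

about 150000 billion dollars

Doubling time ≈ 70/4.8 = 14.58 years.
73 years is 73/14.58 ≈ 5.01 doublings, a factor of 2^5.01 ≈ 32.22.
4760 × 32.22 ≈ 150000 billion dollars.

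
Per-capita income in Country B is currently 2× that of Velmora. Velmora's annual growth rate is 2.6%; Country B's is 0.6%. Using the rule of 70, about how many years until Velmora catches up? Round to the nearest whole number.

about 35 years

Velmora gains on Country B at 2.6% − 0.6% = 2 points a year.
At that relative rate the gap halves every 70/2 ≈ 35.00 years.
A 2× gap closes after 1 halving: 1 × 35.00 ≈ 35 years.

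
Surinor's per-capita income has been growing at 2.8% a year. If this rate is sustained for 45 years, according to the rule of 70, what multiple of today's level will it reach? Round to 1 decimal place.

Doubles every ≈ 25.00 years (70/2.8).
45 years is 1.80 doublings; 2^1.80 ≈ 3.5×.

approximately 3.5 times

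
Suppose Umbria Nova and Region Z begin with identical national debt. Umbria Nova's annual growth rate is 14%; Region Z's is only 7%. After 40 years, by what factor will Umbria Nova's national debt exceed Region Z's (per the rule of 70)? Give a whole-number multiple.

≈ 16 times

Rate gap = 14% − 7% = 7 points.
The ratio doubles every 70/7 ≈ 10.00 years.
40/10.00 ≈ 4.00 doublings → ratio ≈ 2^4.00 ≈ 16.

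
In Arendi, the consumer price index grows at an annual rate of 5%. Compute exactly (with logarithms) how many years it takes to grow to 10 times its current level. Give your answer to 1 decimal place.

47.2 years

t = ln(10) / ln(1 + 0.05) = 2.3026 / 0.048790 ≈ 47.19.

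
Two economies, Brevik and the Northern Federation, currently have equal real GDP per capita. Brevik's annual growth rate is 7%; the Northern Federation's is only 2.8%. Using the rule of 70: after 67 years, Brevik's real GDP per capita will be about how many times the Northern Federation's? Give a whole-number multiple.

Only the 4.2-point difference matters.
70/4.2 ≈ 16.67 years per doubling of the ratio; 67 years gives 4.02 doublings, so ≈ 16×.

approximately 16 times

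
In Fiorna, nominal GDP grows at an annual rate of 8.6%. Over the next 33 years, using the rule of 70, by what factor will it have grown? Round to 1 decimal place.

around 16.6 times

Doubling time ≈ 70/8.6 = 8.14 years.
33 years / 8.14 ≈ 4.05 doublings → factor 2^4.05 ≈ 16.6.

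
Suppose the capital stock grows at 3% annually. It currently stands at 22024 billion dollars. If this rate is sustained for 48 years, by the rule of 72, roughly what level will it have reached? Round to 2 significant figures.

about 88000 billion dollars

Doubling time ≈ 72/3 = 24.00 years.
48 years is 48/24.00 ≈ 2.00 doublings, a factor of 2^2.00 ≈ 4.00.
22024 × 4.00 ≈ 88000 billion dollars.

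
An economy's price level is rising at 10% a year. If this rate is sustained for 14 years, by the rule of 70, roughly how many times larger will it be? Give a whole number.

70/10 ≈ 7.00 years per doubling.
14 years fits 2 doublings: 2^2 = 4.

roughly 4 times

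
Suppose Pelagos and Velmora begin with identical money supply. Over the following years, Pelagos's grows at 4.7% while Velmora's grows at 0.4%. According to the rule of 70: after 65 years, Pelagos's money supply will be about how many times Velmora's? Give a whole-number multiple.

Rate gap = 4.7% − 0.4% = 4.3 points.
The ratio doubles every 70/4.3 ≈ 16.28 years.
65/16.28 ≈ 3.99 doublings → ratio ≈ 2^3.99 ≈ 16.

≈ 16 times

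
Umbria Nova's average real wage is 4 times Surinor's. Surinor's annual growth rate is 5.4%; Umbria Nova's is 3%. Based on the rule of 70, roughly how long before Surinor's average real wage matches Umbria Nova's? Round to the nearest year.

around 58 years

The growth-rate gap is 5.4% − 3% = 2.4 percentage points.
So the ratio between them halves every 70/2.4 ≈ 29.17 years.
A 4 times gap closes after 2 halvings: 2 × 29.17 ≈ 58 years.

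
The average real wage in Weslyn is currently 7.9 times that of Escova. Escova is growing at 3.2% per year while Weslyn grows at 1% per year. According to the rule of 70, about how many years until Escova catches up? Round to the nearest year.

The growth-rate gap is 3.2% − 1% = 2.2 percentage points.
So the ratio between them halves every 70/2.2 ≈ 31.82 years.
A 7.9 times gap takes log₂(7.9) ≈ 2.98 halvings to close: 2.98 × 31.82 ≈ 95 years.

about 95 years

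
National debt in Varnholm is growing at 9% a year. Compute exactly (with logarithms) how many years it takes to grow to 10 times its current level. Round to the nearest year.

t = ln(10) / ln(1 + 0.09) = 2.3026 / 0.086178 ≈ 26.72.
≈ 27 years.

27 years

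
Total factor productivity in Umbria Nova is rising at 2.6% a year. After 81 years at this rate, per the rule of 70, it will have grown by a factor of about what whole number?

70/2.6 ≈ 26.92 years per doubling.
81 years fits 3 doublings: 2^3 = 8.

roughly 8 times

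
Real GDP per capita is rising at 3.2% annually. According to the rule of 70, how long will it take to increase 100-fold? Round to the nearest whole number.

One doubling takes 70/3.2 = 21.88 years.
Reaching 100× takes log₂(100) ≈ 6.64 doublings.
6.64 × 21.88 ≈ 145 years.

≈ 145 years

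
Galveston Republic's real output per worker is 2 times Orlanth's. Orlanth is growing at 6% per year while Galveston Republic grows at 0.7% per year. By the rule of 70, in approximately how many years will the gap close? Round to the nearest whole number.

around 13 years

What matters is the difference: 5.3 pp.
Rule of 70 on the gap: the ratio halves every 70/5.3 ≈ 13.21 years.
A 2 times gap closes after 1 halving: 1 × 13.21 ≈ 13 years.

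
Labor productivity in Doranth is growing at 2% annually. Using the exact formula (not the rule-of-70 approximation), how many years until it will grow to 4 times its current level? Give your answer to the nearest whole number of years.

70 years

t = ln(4) / ln(1 + 0.02) = 1.3863 / 0.019803 ≈ 70.00.
≈ 70 years.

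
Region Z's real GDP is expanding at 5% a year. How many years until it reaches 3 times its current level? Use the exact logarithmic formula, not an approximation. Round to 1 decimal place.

t = ln(3) / ln(1 + 0.05) = 1.0986 / 0.048790 ≈ 22.52.

22.5 years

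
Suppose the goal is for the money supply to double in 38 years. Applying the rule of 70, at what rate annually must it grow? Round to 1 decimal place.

70 / 38 ≈ 1.84, so about 1.8% annually.

around 1.8%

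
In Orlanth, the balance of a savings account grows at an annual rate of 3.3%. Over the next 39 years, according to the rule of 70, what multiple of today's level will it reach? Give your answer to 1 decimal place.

Doubles every ≈ 21.21 years (70/3.3).
39 years is 1.84 doublings; 2^1.84 ≈ 3.6×.

≈ 3.6 times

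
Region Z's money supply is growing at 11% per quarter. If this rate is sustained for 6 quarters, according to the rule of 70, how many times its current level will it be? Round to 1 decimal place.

approximately 1.9 times

Doubles every ≈ 6.36 quarters (70/11).
6 quarters is 0.94 doublings; 2^0.94 ≈ 1.9×.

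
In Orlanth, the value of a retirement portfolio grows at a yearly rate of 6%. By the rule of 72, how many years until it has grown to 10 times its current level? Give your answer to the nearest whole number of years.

At 6% it doubles every 72/6 ≈ 12.00 years.
10× is log₂ 10 ≈ 3.32 doublings, so ≈ 3.32 × 12.00 = 40 years.

about 40 years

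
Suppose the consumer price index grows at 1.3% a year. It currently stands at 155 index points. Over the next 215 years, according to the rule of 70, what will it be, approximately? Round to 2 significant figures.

roughly 2500 index points

It doubles every 70/1.3 ≈ 53.85 years, so 215 years is 3.99 doublings.
2^3.99 ≈ 15.89; 155 × 15.89 ≈ 2500 index points.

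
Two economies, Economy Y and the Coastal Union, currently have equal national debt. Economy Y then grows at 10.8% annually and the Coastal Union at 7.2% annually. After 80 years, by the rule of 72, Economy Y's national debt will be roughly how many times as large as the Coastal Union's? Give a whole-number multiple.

Only the 3.6-point difference matters.
72/3.6 ≈ 20.00 years per doubling of the ratio; 80 years gives 4.00 doublings, so ≈ 16×.

approximately 16 times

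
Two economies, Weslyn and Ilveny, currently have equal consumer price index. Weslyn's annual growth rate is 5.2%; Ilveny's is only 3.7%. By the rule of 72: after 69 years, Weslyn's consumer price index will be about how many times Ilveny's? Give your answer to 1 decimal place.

approximately 2.7 times

Rate gap = 5.2% − 3.7% = 1.5 points.
The ratio doubles every 72/1.5 ≈ 48.00 years.
69/48.00 ≈ 1.44 doublings → ratio ≈ 2^1.44 ≈ 2.7.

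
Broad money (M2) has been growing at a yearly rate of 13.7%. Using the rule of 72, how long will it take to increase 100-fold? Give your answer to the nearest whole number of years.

roughly 35 years

At 13.7% it doubles every 72/13.7 ≈ 5.26 years.
Reaching 100× takes log₂(100) ≈ 6.64 doublings.
6.64 × 5.26 ≈ 35 years.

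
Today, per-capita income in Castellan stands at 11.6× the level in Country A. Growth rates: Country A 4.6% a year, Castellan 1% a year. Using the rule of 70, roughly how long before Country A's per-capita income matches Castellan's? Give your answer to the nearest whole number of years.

roughly 69 years

Country A gains on Castellan at 4.6% − 1% = 3.6 points a year.
At that relative rate the gap halves every 70/3.6 ≈ 19.44 years.
An 11.6× gap takes log₂(11.6) ≈ 3.54 halvings to close: 3.54 × 19.44 ≈ 69 years.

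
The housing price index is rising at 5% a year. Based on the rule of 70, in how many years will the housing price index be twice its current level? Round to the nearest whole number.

14 years

At 5%, doubling takes about 70/5 = 14.00 years.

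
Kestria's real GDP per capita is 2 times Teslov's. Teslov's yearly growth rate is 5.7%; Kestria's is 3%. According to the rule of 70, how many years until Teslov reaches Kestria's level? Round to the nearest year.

What matters is the difference: 2.7 pp.
Rule of 70 on the gap: the ratio halves every 70/2.7 ≈ 25.93 years.
A 2 times gap closes after 1 halving: 1 × 25.93 ≈ 26 years.

around 26 years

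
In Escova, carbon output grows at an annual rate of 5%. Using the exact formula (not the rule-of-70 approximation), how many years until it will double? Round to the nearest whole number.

14 years

t = ln(2) / ln(1 + 0.05) = 0.6931 / 0.048790 ≈ 14.21.
≈ 14 years.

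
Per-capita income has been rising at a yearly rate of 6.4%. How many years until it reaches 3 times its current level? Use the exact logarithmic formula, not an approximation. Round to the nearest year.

18 years

t = ln(3) / ln(1 + 0.064) = 1.0986 / 0.062035 ≈ 17.71.
≈ 18 years.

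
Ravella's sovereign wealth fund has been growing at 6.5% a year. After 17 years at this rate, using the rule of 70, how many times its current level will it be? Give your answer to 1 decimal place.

Doubles every ≈ 10.77 years (70/6.5).
17 years is 1.58 doublings; 2^1.58 ≈ 3.0×.

roughly 3.0 times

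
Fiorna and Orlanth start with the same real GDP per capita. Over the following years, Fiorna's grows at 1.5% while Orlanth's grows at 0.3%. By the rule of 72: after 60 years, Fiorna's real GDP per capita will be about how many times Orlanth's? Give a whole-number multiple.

Only the 1.2-point difference matters.
72/1.2 ≈ 60.00 years per doubling of the ratio; 60 years gives 1.00 doublings, so ≈ 2×.

2 times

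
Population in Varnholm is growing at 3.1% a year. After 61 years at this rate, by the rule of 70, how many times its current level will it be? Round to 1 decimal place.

Doubling time ≈ 70/3.1 = 22.58 years.
61 years / 22.58 ≈ 2.70 doublings → factor 2^2.70 ≈ 6.5.

approximately 6.5 times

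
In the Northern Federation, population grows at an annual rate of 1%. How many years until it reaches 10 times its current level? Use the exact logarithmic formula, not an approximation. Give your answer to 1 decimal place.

t = ln(10) / ln(1 + 0.01) = 2.3026 / 0.009950 ≈ 231.42.

231.4 years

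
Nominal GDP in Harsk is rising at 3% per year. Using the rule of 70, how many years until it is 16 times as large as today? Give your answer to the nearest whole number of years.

At 3% it doubles every 70/3 ≈ 23.33 years.
16× is 4 doublings, so 4 × 23.33 ≈ 93 years.

roughly 93 years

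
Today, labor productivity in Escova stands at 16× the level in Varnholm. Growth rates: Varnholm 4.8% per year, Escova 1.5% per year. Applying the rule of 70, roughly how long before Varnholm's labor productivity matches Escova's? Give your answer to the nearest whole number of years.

The growth-rate gap is 4.8% − 1.5% = 3.3 percentage points.
So the ratio between them halves every 70/3.3 ≈ 21.21 years.
A 16× gap closes after 4 halvings: 4 × 21.21 ≈ 85 years.

≈ 85 years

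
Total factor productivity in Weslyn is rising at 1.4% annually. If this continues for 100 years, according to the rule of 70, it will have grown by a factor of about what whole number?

70/1.4 ≈ 50.00 years per doubling.
100 years fits 2 doublings: 2^2 = 4.

approximately 4 times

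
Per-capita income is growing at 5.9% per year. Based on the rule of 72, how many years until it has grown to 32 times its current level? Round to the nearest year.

61 years

Doubling time ≈ 72/5.9 = 12.20 years.
32× is 5 doublings, so 5 × 12.20 ≈ 61 years.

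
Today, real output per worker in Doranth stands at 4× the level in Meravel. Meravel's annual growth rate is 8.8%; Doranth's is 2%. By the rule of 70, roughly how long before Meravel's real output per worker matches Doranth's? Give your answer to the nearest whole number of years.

Meravel gains on Doranth at 8.8% − 2% = 6.8 points a year.
At that relative rate the gap halves every 70/6.8 ≈ 10.29 years.
A 4× gap closes after 2 halvings: 2 × 10.29 ≈ 21 years.

about 21 years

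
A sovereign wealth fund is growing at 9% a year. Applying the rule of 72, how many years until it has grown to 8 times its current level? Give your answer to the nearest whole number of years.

Doubling time ≈ 72/9 = 8.00 years.
8 = 2^3, so 3 doublings → 24 years.

≈ 24 years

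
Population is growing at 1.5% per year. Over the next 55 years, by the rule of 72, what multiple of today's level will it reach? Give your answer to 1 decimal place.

Doubles every ≈ 48.00 years (72/1.5).
55 years is 1.15 doublings; 2^1.15 ≈ 2.2×.

about 2.2 times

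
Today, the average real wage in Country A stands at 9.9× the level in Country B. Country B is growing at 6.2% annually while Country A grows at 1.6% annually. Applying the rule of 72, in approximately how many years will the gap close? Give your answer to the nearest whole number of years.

Country B gains on Country A at 6.2% − 1.6% = 4.6 points a year.
At that relative rate the gap halves every 72/4.6 ≈ 15.65 years.
A 9.9× gap takes log₂(9.9) ≈ 3.31 halvings to close: 3.31 × 15.65 ≈ 52 years.

roughly 52 years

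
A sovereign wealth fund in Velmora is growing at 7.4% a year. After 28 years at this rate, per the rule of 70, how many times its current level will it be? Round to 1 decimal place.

7.8 times

Doubles every ≈ 9.46 years (70/7.4).
28 years is 2.96 doublings; 2^2.96 ≈ 7.8×.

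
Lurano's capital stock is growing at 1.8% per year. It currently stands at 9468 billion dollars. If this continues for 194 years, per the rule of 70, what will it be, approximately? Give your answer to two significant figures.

Doubling time ≈ 70/1.8 = 38.89 years.
194 years is 194/38.89 ≈ 4.99 doublings, a factor of 2^4.99 ≈ 31.78.
9468 × 31.78 ≈ 300000 billion dollars.

about 300000 billion dollars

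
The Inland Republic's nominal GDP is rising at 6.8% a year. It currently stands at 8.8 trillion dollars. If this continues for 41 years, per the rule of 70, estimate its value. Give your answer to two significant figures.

Doubling time ≈ 70/6.8 = 10.29 years.
41 years is 41/10.29 ≈ 3.98 doublings, a factor of 2^3.98 ≈ 15.78.
8.8 × 15.78 ≈ 140 trillion dollars.

around 140 trillion dollars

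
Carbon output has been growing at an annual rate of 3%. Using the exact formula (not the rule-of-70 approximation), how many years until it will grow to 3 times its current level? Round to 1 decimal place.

37.2 years

t = ln(3) / ln(1 + 0.03) = 1.0986 / 0.029559 ≈ 37.17.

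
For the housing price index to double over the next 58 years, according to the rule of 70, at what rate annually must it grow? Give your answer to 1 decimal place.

around 1.2% annually

70 / 58 ≈ 1.21, so about 1.2% annually.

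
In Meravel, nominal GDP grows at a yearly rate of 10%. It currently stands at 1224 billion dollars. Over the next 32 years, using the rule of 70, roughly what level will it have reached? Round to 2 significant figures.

It doubles every 70/10 ≈ 7.00 years, so 32 years is 4.57 doublings.
2^4.57 ≈ 23.75; 1224 × 23.75 ≈ 29000 billion dollars.

roughly 29000 billion dollars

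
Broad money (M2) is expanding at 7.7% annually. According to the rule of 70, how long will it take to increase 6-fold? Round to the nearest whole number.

Doubling time ≈ 70/7.7 = 9.09 years.
6× is log₂ 6 ≈ 2.58 doublings, so ≈ 2.58 × 9.09 = 23 years.

23 years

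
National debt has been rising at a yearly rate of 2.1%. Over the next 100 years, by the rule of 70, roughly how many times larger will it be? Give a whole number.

70/2.1 ≈ 33.33 years per doubling.
100 years fits 3 doublings: 2^3 = 8.

≈ 8 times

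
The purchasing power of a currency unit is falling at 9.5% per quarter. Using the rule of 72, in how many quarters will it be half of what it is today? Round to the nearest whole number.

Falling at 9.5%, it halves about every 72/9.5 = 7.58 quarters.

around 8 quarters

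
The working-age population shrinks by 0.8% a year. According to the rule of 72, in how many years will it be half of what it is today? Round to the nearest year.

approximately 90 years

Halving time ≈ 72 / 0.8 = 90.00 → 90 years.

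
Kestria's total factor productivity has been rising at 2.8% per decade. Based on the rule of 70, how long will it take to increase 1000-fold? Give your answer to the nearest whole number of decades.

roughly 249 decades

At 2.8% it doubles every 70/2.8 ≈ 25.00 decades.
1000× is log₂ 1000 ≈ 9.97 doublings, so ≈ 9.97 × 25.00 = 249 decades.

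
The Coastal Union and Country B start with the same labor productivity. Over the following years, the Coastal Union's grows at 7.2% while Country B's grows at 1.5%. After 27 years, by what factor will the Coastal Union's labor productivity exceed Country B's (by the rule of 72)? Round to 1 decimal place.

4.4 times

Only the 5.7-point difference matters.
72/5.7 ≈ 12.63 years per doubling of the ratio; 27 years gives 2.14 doublings, so ≈ 4.4×.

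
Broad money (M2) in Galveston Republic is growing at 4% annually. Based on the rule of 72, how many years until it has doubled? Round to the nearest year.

At 4%, doubling takes about 72/4 = 18.00 years.

roughly 18 years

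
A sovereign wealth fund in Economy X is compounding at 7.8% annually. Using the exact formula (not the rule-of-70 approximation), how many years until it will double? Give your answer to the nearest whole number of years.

9 years

t = ln(2) / ln(1 + 0.078) = 0.6931 / 0.075107 ≈ 9.23.
≈ 9 years.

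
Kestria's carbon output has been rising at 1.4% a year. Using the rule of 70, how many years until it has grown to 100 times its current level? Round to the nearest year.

approximately 332 years

One doubling takes 70/1.4 = 50.00 years.
100× is log₂ 100 ≈ 6.64 doublings, so ≈ 6.64 × 50.00 = 332 years.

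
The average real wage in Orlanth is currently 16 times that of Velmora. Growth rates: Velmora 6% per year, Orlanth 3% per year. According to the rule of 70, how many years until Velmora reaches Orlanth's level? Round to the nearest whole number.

What matters is the difference: 3 pp.
Rule of 70 on the gap: the ratio halves every 70/3 ≈ 23.33 years.
A 16 times gap closes after 4 halvings: 4 × 23.33 ≈ 93 years.

approximately 93 years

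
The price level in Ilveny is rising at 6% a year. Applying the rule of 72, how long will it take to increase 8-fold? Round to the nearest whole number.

Doubling time ≈ 72/6 = 12.00 years.
8 = 2^3, so 3 doublings → 36 years.

roughly 36 years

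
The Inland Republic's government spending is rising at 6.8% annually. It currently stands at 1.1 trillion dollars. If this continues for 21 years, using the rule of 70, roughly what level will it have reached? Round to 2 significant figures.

about 4.5 trillion dollars

Doubling time ≈ 70/6.8 = 10.29 years.
21 years is 21/10.29 ≈ 2.04 doublings, a factor of 2^2.04 ≈ 4.11.
1.1 × 4.11 ≈ 4.5 trillion dollars.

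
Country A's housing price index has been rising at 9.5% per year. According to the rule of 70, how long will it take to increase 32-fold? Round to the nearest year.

around 37 years

One doubling takes 70/9.5 = 7.37 years.
32 = 2^5, so 5 doublings → 37 years.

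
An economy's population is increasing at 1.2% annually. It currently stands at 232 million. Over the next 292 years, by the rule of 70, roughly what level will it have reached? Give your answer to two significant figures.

It doubles every 70/1.2 ≈ 58.33 years, so 292 years is 5.01 doublings.
2^5.01 ≈ 32.22; 232 × 32.22 ≈ 7500 million.

about 7500 million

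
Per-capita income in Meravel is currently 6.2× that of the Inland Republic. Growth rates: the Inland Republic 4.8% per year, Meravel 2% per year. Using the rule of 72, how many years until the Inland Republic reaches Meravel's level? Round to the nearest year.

about 68 years

the Inland Republic gains on Meravel at 4.8% − 2% = 2.8 points a year.
At that relative rate the gap halves every 72/2.8 ≈ 25.71 years.
A 6.2× gap takes log₂(6.2) ≈ 2.63 halvings to close: 2.63 × 25.71 ≈ 68 years.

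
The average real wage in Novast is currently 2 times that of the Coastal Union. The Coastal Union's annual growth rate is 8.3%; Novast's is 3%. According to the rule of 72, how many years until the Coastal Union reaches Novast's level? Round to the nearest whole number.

14 years

The growth-rate gap is 8.3% − 3% = 5.3 percentage points.
So the ratio between them halves every 72/5.3 ≈ 13.58 years.
A 2 times gap closes after 1 halving: 1 × 13.58 ≈ 14 years.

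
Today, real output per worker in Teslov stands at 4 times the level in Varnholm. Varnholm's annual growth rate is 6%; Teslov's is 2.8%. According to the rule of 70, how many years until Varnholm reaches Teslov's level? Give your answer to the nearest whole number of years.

approximately 44 years

What matters is the difference: 3.2 pp.
Rule of 70 on the gap: the ratio halves every 70/3.2 ≈ 21.88 years.
A 4 times gap closes after 2 halvings: 2 × 21.88 ≈ 44 years.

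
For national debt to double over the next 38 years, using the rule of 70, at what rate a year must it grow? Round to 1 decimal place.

approximately 1.8%

70 / 38 ≈ 1.84, so about 1.8% a year.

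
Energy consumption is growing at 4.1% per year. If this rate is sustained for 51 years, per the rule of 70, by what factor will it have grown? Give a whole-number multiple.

approximately 8 times

70/4.1 ≈ 17.07 years per doubling.
51 years fits 3 doublings: 2^3 = 8.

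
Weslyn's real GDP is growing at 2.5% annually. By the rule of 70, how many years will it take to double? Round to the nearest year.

roughly 28 years

70/2.5 ≈ 28.00, so it doubles roughly every 28 years.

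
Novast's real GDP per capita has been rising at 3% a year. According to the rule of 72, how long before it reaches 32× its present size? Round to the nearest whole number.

about 120 years

One doubling takes 72/3 = 24.00 years.
32 = 2^5, so 5 doublings → 120 years.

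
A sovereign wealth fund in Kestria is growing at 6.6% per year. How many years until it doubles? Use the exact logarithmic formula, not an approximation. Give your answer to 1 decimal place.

10.8 years

t = ln(2) / ln(1 + 0.066) = 0.6931 / 0.063913 ≈ 10.84.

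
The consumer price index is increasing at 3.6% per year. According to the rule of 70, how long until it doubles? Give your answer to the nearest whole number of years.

approximately 19 years

Doubling time ≈ 70 / 3.6 = 19.44 years.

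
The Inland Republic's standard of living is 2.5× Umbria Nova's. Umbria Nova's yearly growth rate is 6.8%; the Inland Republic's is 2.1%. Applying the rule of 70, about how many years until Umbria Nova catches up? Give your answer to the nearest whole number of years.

The growth-rate gap is 6.8% − 2.1% = 4.7 percentage points.
So the ratio between them halves every 70/4.7 ≈ 14.89 years.
A 2.5× gap takes log₂(2.5) ≈ 1.32 halvings to close: 1.32 × 14.89 ≈ 20 years.

about 20 years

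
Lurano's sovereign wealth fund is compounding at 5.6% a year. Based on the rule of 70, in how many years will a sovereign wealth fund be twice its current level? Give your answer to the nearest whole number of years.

13 years

70/5.6 ≈ 12.50, so it doubles roughly every 13 years.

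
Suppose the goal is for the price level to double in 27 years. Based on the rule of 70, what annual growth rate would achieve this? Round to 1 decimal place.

approximately 2.6%

70 / 27 ≈ 2.59, so about 2.6% annually.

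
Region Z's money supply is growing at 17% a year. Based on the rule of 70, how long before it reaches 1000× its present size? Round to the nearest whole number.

Doubling time ≈ 70/17 = 4.12 years.
1000× is log₂ 1000 ≈ 9.97 doublings, so ≈ 9.97 × 4.12 = 41 years.

41 years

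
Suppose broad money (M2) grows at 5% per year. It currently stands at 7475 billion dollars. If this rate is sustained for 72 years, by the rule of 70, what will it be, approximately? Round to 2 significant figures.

It doubles every 70/5 ≈ 14.00 years, so 72 years is 5.14 doublings.
2^5.14 ≈ 35.26; 7475 × 35.26 ≈ 260000 billion dollars.

approximately 260000 billion dollars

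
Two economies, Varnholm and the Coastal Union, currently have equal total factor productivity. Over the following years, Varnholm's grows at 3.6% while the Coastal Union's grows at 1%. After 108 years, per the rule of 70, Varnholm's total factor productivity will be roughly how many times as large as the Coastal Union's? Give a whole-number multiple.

≈ 16 times

Only the 2.6-point difference matters.
70/2.6 ≈ 26.92 years per doubling of the ratio; 108 years gives 4.01 doublings, so ≈ 16×.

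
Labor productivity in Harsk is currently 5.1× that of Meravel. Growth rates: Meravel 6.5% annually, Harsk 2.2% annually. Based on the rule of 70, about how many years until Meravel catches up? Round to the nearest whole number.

Meravel gains on Harsk at 6.5% − 2.2% = 4.3 points a year.
At that relative rate the gap halves every 70/4.3 ≈ 16.28 years.
A 5.1× gap takes log₂(5.1) ≈ 2.35 halvings to close: 2.35 × 16.28 ≈ 38 years.

38 years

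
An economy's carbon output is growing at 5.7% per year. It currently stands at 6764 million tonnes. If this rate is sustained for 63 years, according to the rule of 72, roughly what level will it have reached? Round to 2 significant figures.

Doubling time ≈ 72/5.7 = 12.63 years.
63 years is 63/12.63 ≈ 4.99 doublings, a factor of 2^4.99 ≈ 31.78.
6764 × 31.78 ≈ 210000 million tonnes.

approximately 210000 million tonnes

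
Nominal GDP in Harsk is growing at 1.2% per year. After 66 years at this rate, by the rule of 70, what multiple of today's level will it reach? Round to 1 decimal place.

approximately 2.2 times

Doubling time ≈ 70/1.2 = 58.33 years.
66 years / 58.33 ≈ 1.13 doublings → factor 2^1.13 ≈ 2.2.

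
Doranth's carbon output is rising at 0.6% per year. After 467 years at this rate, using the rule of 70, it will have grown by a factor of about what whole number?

Doubling time ≈ 70/0.6 = 116.67 years.
467/116.67 ≈ 4 doublings, so about 2^4 = 16×.

16 times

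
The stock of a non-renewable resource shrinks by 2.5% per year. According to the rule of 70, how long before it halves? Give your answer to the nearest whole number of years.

Falling at 2.5%, it halves about every 70/2.5 = 28.00 years.

around 28 years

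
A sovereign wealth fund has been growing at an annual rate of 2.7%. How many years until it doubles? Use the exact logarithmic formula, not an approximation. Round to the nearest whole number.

26 years

t = ln(2) / ln(1 + 0.027) = 0.6931 / 0.026642 ≈ 26.02.
≈ 26 years.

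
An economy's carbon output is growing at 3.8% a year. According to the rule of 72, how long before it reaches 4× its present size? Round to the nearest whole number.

roughly 38 years

Doubling time ≈ 72/3.8 = 18.95 years.
4 = 2^2, so 2 doublings → 38 years.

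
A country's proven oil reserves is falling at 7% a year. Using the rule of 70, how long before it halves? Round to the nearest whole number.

Falling at 7%, it halves about every 70/7 = 10.00 years.

around 10 years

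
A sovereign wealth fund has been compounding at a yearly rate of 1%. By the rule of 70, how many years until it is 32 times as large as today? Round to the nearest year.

around 350 years

Doubling time ≈ 70/1 = 70.00 years.
32 = 2^5, so 5 doublings → 350 years.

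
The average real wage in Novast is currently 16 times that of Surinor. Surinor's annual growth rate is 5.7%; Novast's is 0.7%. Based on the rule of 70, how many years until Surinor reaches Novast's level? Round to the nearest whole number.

The growth-rate gap is 5.7% − 0.7% = 5 percentage points.
So the ratio between them halves every 70/5 ≈ 14.00 years.
A 16 times gap closes after 4 halvings: 4 × 14.00 ≈ 56 years.

approximately 56 years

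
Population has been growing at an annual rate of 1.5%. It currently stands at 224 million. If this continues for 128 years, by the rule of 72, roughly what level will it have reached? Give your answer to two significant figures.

Doubling time ≈ 72/1.5 = 48.00 years.
128 years is 128/48.00 ≈ 2.67 doublings, a factor of 2^2.67 ≈ 6.36.
224 × 6.36 ≈ 1400 million.

around 1400 million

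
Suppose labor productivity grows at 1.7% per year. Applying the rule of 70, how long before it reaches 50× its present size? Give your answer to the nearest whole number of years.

approximately 232 years

At 1.7% it doubles every 70/1.7 ≈ 41.18 years.
Reaching 50× takes log₂(50) ≈ 5.64 doublings.
5.64 × 41.18 ≈ 232 years.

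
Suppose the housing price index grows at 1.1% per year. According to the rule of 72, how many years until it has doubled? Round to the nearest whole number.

Doubling time ≈ 72 / 1.1 = 65.45 years.

about 65 years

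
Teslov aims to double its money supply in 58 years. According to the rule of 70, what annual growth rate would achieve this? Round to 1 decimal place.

roughly 1.2% annually

70 / 58 ≈ 1.21, so about 1.2% annually.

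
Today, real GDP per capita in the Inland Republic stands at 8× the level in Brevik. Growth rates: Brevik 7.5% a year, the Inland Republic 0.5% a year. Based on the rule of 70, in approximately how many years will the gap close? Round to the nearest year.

approximately 30 years

What matters is the difference: 7 pp.
Rule of 70 on the gap: the ratio halves every 70/7 ≈ 10.00 years.
An 8× gap closes after 3 halvings: 3 × 10.00 ≈ 30 years.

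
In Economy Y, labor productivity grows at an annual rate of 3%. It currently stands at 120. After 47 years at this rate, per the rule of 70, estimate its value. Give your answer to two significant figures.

It doubles every 70/3 ≈ 23.33 years, so 47 years is 2.01 doublings.
2^2.01 ≈ 4.03; 120 × 4.03 ≈ 480.

about 480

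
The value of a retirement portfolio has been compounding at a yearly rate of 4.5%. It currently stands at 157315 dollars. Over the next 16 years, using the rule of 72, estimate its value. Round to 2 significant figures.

It doubles every 72/4.5 ≈ 16.00 years, so 16 years is 1.00 doublings.
2^1.00 ≈ 2.00; 157315 × 2.00 ≈ 310000 dollars.

around 310000 dollars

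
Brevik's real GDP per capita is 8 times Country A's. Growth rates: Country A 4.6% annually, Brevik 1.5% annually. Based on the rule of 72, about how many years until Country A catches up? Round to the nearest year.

about 70 years

What matters is the difference: 3.1 pp.
Rule of 72 on the gap: the ratio halves every 72/3.1 ≈ 23.23 years.
An 8 times gap closes after 3 halvings: 3 × 23.23 ≈ 70 years.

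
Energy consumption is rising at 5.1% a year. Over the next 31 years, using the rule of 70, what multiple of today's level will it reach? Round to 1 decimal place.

≈ 4.8 times

Doubles every ≈ 13.73 years (70/5.1).
31 years is 2.26 doublings; 2^2.26 ≈ 4.8×.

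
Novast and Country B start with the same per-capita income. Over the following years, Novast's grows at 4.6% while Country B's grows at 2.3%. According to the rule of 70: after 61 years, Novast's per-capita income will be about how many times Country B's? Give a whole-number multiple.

Novast pulls ahead at 2.3 pp per year, so the ratio doubles every 70/2.3 ≈ 30.43 years.
In 61 years that's 2.00 doublings: 2^2.00 ≈ 4.

approximately 4 times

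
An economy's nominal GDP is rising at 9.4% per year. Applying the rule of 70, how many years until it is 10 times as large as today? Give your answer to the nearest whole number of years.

One doubling takes 70/9.4 = 7.45 years.
Reaching 10× takes log₂(10) ≈ 3.32 doublings.
3.32 × 7.45 ≈ 25 years.

approximately 25 years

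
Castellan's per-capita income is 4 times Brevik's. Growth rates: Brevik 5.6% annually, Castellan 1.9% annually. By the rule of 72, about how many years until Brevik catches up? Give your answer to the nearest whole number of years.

roughly 39 years

Brevik gains on Castellan at 5.6% − 1.9% = 3.7 points a year.
At that relative rate the gap halves every 72/3.7 ≈ 19.46 years.
A 4 times gap closes after 2 halvings: 2 × 19.46 ≈ 39 years.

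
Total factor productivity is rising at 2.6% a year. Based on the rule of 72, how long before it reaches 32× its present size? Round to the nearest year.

At 2.6% it doubles every 72/2.6 ≈ 27.69 years.
32× is 5 doublings, so 5 × 27.69 ≈ 138 years.

around 138 years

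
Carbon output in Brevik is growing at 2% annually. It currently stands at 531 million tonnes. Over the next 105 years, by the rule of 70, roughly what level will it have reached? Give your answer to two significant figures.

Doubling time ≈ 70/2 = 35.00 years.
105 years is 105/35.00 ≈ 3.00 doublings, a factor of 2^3.00 ≈ 8.00.
531 × 8.00 ≈ 4200 million tonnes.

≈ 4200 million tonnes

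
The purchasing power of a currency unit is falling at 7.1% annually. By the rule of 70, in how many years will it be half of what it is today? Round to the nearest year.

The rule works in reverse for decay: 70/7.1 ≈ 9.86 years to halve.

roughly 10 years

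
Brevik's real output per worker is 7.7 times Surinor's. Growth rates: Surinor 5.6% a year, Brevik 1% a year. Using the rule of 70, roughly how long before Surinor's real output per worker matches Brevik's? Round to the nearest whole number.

Surinor gains on Brevik at 5.6% − 1% = 4.6 points a year.
At that relative rate the gap halves every 70/4.6 ≈ 15.22 years.
A 7.7 times gap takes log₂(7.7) ≈ 2.94 halvings to close: 2.94 × 15.22 ≈ 45 years.

approximately 45 years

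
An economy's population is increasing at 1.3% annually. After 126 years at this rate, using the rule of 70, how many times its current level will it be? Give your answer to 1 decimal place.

Doubles every ≈ 53.85 years (70/1.3).
126 years is 2.34 doublings; 2^2.34 ≈ 5.1×.

roughly 5.1 times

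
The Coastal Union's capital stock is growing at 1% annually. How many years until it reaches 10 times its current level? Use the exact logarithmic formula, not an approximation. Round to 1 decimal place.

t = ln(10) / ln(1 + 0.01) = 2.3026 / 0.009950 ≈ 231.42.

231.4 years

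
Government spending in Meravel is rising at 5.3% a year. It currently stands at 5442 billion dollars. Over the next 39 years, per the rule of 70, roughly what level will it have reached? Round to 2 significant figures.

≈ 42000 billion dollars

It doubles every 70/5.3 ≈ 13.21 years, so 39 years is 2.95 doublings.
2^2.95 ≈ 7.73; 5442 × 7.73 ≈ 42000 billion dollars.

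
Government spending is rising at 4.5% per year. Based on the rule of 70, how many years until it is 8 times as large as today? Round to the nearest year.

At 4.5% it doubles every 70/4.5 ≈ 15.56 years.
8× is 3 doublings, so 3 × 15.56 ≈ 47 years.

47 years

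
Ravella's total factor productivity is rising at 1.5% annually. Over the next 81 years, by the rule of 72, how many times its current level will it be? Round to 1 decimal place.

Doubles every ≈ 48.00 years (72/1.5).
81 years is 1.69 doublings; 2^1.69 ≈ 3.2×.

around 3.2 times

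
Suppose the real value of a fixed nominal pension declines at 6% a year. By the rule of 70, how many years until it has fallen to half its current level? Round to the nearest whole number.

The rule works in reverse for decay: 70/6 ≈ 11.67 years to halve.

around 12 years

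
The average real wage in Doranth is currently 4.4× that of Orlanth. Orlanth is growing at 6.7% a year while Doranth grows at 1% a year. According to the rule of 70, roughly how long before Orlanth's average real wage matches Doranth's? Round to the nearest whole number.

≈ 26 years

The growth-rate gap is 6.7% − 1% = 5.7 percentage points.
So the ratio between them halves every 70/5.7 ≈ 12.28 years.
A 4.4× gap takes log₂(4.4) ≈ 2.14 halvings to close: 2.14 × 12.28 ≈ 26 years.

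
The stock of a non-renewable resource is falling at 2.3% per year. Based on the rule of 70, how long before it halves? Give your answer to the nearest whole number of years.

approximately 30 years

Halving time ≈ 70 / 2.3 = 30.43 → 30 years.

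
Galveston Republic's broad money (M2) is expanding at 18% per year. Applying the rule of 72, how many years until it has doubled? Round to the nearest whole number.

around 4 years

At 18%, doubling takes about 72/18 = 4.00 years.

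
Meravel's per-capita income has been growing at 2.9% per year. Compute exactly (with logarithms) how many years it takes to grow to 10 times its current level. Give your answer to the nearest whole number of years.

81 years

t = ln(10) / ln(1 + 0.029) = 2.3026 / 0.028587 ≈ 80.55.
≈ 81 years.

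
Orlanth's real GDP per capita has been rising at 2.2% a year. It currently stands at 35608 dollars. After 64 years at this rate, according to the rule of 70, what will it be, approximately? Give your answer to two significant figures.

Doubling time ≈ 70/2.2 = 31.82 years.
64 years is 64/31.82 ≈ 2.01 doublings, a factor of 2^2.01 ≈ 4.03.
35608 × 4.03 ≈ 140000 dollars.

roughly 140000 dollars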